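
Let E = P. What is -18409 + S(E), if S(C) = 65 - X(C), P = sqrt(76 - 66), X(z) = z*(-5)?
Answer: -18344 + 5*sqrt(10) ≈ -18328.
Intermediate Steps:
X(z) = -5*z
P = sqrt(10) ≈ 3.1623
E = sqrt(10) ≈ 3.1623
S(C) = 65 + 5*C (S(C) = 65 - (-5)*C = 65 + 5*C)
-18409 + S(E) = -18409 + (65 + 5*sqrt(10)) = -18344 + 5*sqrt(10)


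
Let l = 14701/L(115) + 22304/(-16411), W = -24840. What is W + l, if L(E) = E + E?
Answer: -93523197009/3774530 ≈ -24777.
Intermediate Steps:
L(E) = 2*E
l = 236128191/3774530 (l = 14701/((2*115)) + 22304/(-16411) = 14701/230 + 22304*(-1/16411) = 14701*(1/230) - 22304/16411 = 14701/230 - 22304/16411 = 236128191/3774530 ≈ 62.558)
W + l = -24840 + 236128191/3774530 = -93523197009/3774530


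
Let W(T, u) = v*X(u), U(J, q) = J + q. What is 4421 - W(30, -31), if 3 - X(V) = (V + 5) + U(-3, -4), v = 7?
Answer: 4169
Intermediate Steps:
X(V) = 5 - V (X(V) = 3 - ((V + 5) + (-3 - 4)) = 3 - ((5 + V) - 7) = 3 - (-2 + V) = 3 + (2 - V) = 5 - V)
W(T, u) = 35 - 7*u (W(T, u) = 7*(5 - u) = 35 - 7*u)
4421 - W(30, -31) = 4421 - (35 - 7*(-31)) = 4421 - (35 + 217) = 4421 - 1*252 = 4421 - 252 = 4169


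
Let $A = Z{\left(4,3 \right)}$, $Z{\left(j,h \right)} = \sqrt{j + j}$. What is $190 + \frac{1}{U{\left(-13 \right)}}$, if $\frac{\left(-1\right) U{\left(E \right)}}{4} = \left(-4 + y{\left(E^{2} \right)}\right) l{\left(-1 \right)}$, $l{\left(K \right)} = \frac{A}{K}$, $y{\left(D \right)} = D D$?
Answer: $190 + \frac{\sqrt{2}}{456912} \approx 190.0$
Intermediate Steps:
$Z{\left(j,h \right)} = \sqrt{2} \sqrt{j}$ ($Z{\left(j,h \right)} = \sqrt{2 j} = \sqrt{2} \sqrt{j}$)
$y{\left(D \right)} = D^{2}$
$A = 2 \sqrt{2}$ ($A = \sqrt{2} \sqrt{4} = \sqrt{2} \cdot 2 = 2 \sqrt{2} \approx 2.8284$)
$l{\left(K \right)} = \frac{2 \sqrt{2}}{K}$
$U{\left(E \right)} = 8 \sqrt{2} \left(-4 + E^{4}\right)$ ($U{\left(E \right)} = - 4 \left(-4 + \left(E^{2}\right)^{2}\right) \frac{2 \sqrt{2}}{-1} = - 4 \left(-4 + E^{4}\right) 2 \sqrt{2} \left(-1\right) = - 4 \left(-4 + E^{4}\right) \left(- 2 \sqrt{2}\right) = - 4 \left(- 2 \sqrt{2} \left(-4 + E^{4}\right)\right) = 8 \sqrt{2} \left(-4 + E^{4}\right)$)
$190 + \frac{1}{U{\left(-13 \right)}} = 190 + \frac{1}{8 \sqrt{2} \left(-4 + \left(-13\right)^{4}\right)} = 190 + \frac{1}{8 \sqrt{2} \left(-4 + 28561\right)} = 190 + \frac{1}{8 \sqrt{2} \cdot 28557} = 190 + \frac{1}{228456 \sqrt{2}} = 190 + \frac{\sqrt{2}}{456912}$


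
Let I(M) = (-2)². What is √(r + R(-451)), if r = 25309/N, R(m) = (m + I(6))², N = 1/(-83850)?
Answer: I*√2121959841 ≈ 46065.0*I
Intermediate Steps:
N = -1/83850 ≈ -1.1926e-5
I(M) = 4
R(m) = (4 + m)² (R(m) = (m + 4)² = (4 + m)²)
r = -2122159650 (r = 25309/(-1/83850) = 25309*(-83850) = -2122159650)
√(r + R(-451)) = √(-2122159650 + (4 - 451)²) = √(-2122159650 + (-447)²) = √(-2122159650 + 199809) = √(-2121959841) = I*√2121959841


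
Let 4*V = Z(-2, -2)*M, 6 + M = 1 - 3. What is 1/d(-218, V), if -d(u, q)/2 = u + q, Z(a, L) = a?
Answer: 1/428 ≈ 0.0023364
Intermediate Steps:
M = -8 (M = -6 + (1 - 3) = -6 - 2 = -8)
V = 4 (V = (-2*(-8))/4 = (¼)*16 = 4)
d(u, q) = -2*q - 2*u (d(u, q) = -2*(u + q) = -2*(q + u) = -2*q - 2*u)
1/d(-218, V) = 1/(-2*4 - 2*(-218)) = 1/(-8 + 436) = 1/428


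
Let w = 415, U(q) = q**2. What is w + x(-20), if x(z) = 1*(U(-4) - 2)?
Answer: 429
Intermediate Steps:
x(z) = 14 (x(z) = 1*((-4)**2 - 2) = 1*(16 - 2) = 1*14 = 14)
w + x(-20) = 415 + 14 = 429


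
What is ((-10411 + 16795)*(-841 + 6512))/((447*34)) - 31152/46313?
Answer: 279371140456/117310829 ≈ 2381.5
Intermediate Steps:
((-10411 + 16795)*(-841 + 6512))/((447*34)) - 31152/46313 = (6384*5671)/15198 - 31152*1/46313 = 36203664*(1/15198) - 31152/46313 = 6033944/2533 - 31152/46313 = 279371140456/117310829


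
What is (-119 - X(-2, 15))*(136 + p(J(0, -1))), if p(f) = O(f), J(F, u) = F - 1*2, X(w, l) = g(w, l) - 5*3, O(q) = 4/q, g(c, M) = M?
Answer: -15946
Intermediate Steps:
X(w, l) = -15 + l (X(w, l) = l - 5*3 = l - 15 = -15 + l)
J(F, u) = -2 + F (J(F, u) = F - 2 = -2 + F)
p(f) = 4/f
(-119 - X(-2, 15))*(136 + p(J(0, -1))) = (-119 - (-15 + 15))*(136 + 4/(-2 + 0)) = (-119 - 1*0)*(136 + 4/(-2)) = (-119 + 0)*(136 + 4*(-½)) = -119*(136 - 2) = -119*134 = -15946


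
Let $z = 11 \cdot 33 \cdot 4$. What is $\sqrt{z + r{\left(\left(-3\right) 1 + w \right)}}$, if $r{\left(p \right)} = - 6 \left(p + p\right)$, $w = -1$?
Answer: $10 \sqrt{15} \approx 38.73$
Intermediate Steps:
$z = 1452$ ($z = 363 \cdot 4 = 1452$)
$r{\left(p \right)} = - 12 p$ ($r{\left(p \right)} = - 6 \cdot 2 p = - 12 p$)
$\sqrt{z + r{\left(\left(-3\right) 1 + w \right)}} = \sqrt{1452 - 12 \left(\left(-3\right) 1 - 1\right)} = \sqrt{1452 - 12 \left(-3 - 1\right)} = \sqrt{1452 - -48} = \sqrt{1452 + 48} = \sqrt{1500} = 10 \sqrt{15}$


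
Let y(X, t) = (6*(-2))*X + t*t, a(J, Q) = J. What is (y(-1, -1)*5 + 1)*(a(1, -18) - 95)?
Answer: -6204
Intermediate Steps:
y(X, t) = t**2 - 12*X (y(X, t) = -12*X + t**2 = t**2 - 12*X)
(y(-1, -1)*5 + 1)*(a(1, -18) - 95) = (((-1)**2 - 12*(-1))*5 + 1)*(1 - 95) = ((1 + 12)*5 + 1)*(-94) = (13*5 + 1)*(-94) = (65 + 1)*(-94) = 66*(-94) = -6204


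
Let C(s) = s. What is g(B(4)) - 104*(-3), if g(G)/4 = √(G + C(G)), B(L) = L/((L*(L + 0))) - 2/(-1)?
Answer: 312 + 6*√2 ≈ 320.49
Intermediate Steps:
B(L) = 2 + 1/L (B(L) = L/((L*L)) - 2*(-1) = L/(L²) + 2 = L/L² + 2 = 1/L + 2 = 2 + 1/L)
g(G) = 4*√2*√G (g(G) = 4*√(G + G) = 4*√(2*G) = 4*(√2*√G) = 4*√2*√G)
g(B(4)) - 104*(-3) = 4*√2*√(2 + 1/4) - 104*(-3) = 4*√2*√(2 + ¼) + 312 = 4*√2*√(9/4) + 312 = 4*√2*(3/2) + 312 = 6*√2 + 312 = 312 + 6*√2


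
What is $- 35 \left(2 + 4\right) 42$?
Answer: $-8820$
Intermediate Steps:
$- 35 \left(2 + 4\right) 42 = \left(-35\right) 6 \cdot 42 = \left(-210\right) 42 = -8820$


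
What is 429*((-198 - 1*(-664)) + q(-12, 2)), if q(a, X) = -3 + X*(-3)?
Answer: 196053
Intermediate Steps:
q(a, X) = -3 - 3*X
429*((-198 - 1*(-664)) + q(-12, 2)) = 429*((-198 - 1*(-664)) + (-3 - 3*2)) = 429*((-198 + 664) + (-3 - 6)) = 429*(466 - 9) = 429*457 = 196053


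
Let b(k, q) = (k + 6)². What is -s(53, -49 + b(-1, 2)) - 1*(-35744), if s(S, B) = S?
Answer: 35691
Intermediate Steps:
b(k, q) = (6 + k)²
-s(53, -49 + b(-1, 2)) - 1*(-35744) = -1*53 - 1*(-35744) = -53 + 35744 = 35691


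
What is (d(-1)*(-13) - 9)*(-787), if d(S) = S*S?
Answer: 17314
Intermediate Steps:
d(S) = S²
(d(-1)*(-13) - 9)*(-787) = ((-1)²*(-13) - 9)*(-787) = (1*(-13) - 9)*(-787) = (-13 - 9)*(-787) = -22*(-787) = 17314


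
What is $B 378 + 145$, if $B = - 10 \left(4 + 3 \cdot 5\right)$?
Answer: $-71675$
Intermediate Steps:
$B = -190$ ($B = - 10 \left(4 + 15\right) = \left(-10\right) 19 = -190$)
$B 378 + 145 = \left(-190\right) 378 + 145 = -71820 + 145 = -71675$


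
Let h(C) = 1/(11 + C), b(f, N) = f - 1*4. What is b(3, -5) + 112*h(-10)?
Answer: 111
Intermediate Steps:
b(f, N) = -4 + f (b(f, N) = f - 4 = -4 + f)
b(3, -5) + 112*h(-10) = (-4 + 3) + 112/(11 - 10) = -1 + 112/1 = -1 + 112*1 = -1 + 112 = 111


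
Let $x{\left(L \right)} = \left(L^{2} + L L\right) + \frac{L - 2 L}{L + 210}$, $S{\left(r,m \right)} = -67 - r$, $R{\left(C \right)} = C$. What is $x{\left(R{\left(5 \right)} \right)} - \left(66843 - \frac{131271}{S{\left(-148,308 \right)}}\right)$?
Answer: $- \frac{75665149}{1161} \approx -65172.0$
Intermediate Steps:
$x{\left(L \right)} = 2 L^{2} - \frac{L}{210 + L}$ ($x{\left(L \right)} = \left(L^{2} + L^{2}\right) + \frac{\left(-1\right) L}{210 + L} = 2 L^{2} - \frac{L}{210 + L}$)
$x{\left(R{\left(5 \right)} \right)} - \left(66843 - \frac{131271}{S{\left(-148,308 \right)}}\right) = \frac{5 \left(-1 + 2 \cdot 5^{2} + 420 \cdot 5\right)}{210 + 5} - \left(66843 - \frac{131271}{-67 - -148}\right) = \frac{5 \left(-1 + 2 \cdot 25 + 2100\right)}{215} - \left(66843 - \frac{131271}{-67 + 148}\right) = 5 \cdot \frac{1}{215} \left(-1 + 50 + 2100\right) - \left(66843 - \frac{131271}{81}\right) = 5 \cdot \frac{1}{215} \cdot 2149 - \left(66843 - \frac{43757}{27}\right) = \frac{2149}{43} - \frac{1761004}{27} = - \frac{75665149}{1161}$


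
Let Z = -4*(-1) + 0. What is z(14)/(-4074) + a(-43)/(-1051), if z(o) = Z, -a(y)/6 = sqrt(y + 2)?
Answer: -2/2037 + 6*I*sqrt(41)/1051 ≈ -0.00098184 + 0.036554*I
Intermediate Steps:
Z = 4 (Z = 4 + 0 = 4)
a(y) = -6*sqrt(2 + y) (a(y) = -6*sqrt(y + 2) = -6*sqrt(2 + y))
z(o) = 4
z(14)/(-4074) + a(-43)/(-1051) = 4/(-4074) - 6*sqrt(2 - 43)/(-1051) = 4*(-1/4074) - 6*I*sqrt(41)*(-1/1051) = -2/2037 - 6*I*sqrt(41)*(-1/1051) = -2/2037 + 6*I*sqrt(41)/1051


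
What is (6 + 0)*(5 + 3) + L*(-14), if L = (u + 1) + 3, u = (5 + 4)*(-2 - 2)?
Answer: 496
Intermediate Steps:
u = -36 (u = 9*(-4) = -36)
L = -32 (L = (-36 + 1) + 3 = -35 + 3 = -32)
(6 + 0)*(5 + 3) + L*(-14) = (6 + 0)*(5 + 3) - 32*(-14) = 6*8 + 448 = 48 + 448 = 496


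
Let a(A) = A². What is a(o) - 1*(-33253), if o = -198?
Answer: 72457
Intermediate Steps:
a(o) - 1*(-33253) = (-198)² - 1*(-33253) = 39204 + 33253 = 72457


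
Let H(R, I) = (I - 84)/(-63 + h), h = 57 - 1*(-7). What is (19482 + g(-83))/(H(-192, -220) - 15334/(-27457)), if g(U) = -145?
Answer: -530936009/8331594 ≈ -63.726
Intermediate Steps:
h = 64 (h = 57 + 7 = 64)
H(R, I) = -84 + I (H(R, I) = (I - 84)/(-63 + 64) = (-84 + I)/1 = (-84 + I)*1 = -84 + I)
(19482 + g(-83))/(H(-192, -220) - 15334/(-27457)) = (19482 - 145)/((-84 - 220) - 15334/(-27457)) = 19337/(-304 - 15334*(-1/27457)) = 19337/(-304 + 15334/27457) = 19337/(-8331594/27457) = 19337*(-27457/8331594) = -530936009/8331594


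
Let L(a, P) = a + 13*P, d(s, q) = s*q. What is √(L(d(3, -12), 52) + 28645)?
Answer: √29285 ≈ 171.13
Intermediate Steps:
d(s, q) = q*s
√(L(d(3, -12), 52) + 28645) = √((-12*3 + 13*52) + 28645) = √((-36 + 676) + 28645) = √(640 + 28645) = √29285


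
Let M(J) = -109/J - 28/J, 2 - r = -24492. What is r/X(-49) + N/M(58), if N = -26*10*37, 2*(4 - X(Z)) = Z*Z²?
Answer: 65654611076/16119009 ≈ 4073.1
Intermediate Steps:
r = 24494 (r = 2 - 1*(-24492) = 2 + 24492 = 24494)
X(Z) = 4 - Z³/2 (X(Z) = 4 - Z*Z²/2 = 4 - Z³/2)
M(J) = -137/J
N = -9620 (N = -260*37 = -9620)
r/X(-49) + N/M(58) = 24494/(4 - ½*(-49)³) - 9620/((-137/58)) = 24494/(4 - ½*(-117649)) - 9620/((-137*1/58)) = 24494/(4 + 117649/2) - 9620/(-137/58) = 24494/(117657/2) - 9620*(-58/137) = 24494*(2/117657) + 557960/137 = 48988/117657 + 557960/137 = 65654611076/16119009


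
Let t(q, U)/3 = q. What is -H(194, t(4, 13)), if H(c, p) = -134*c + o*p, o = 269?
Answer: 22768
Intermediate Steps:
t(q, U) = 3*q
H(c, p) = -134*c + 269*p
-H(194, t(4, 13)) = -(-134*194 + 269*(3*4)) = -(-25996 + 269*12) = -(-25996 + 3228) = -1*(-22768) = 22768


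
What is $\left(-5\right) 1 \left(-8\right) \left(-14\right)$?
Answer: $-560$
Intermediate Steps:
$\left(-5\right) 1 \left(-8\right) \left(-14\right) = \left(-5\right) \left(-8\right) \left(-14\right) = 40 \left(-14\right) = -560$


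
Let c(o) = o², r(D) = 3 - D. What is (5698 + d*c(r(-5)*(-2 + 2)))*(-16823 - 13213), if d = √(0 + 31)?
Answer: -171145128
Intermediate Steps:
d = √31 ≈ 5.5678
(5698 + d*c(r(-5)*(-2 + 2)))*(-16823 - 13213) = (5698 + √31*((3 - 1*(-5))*(-2 + 2))²)*(-16823 - 13213) = (5698 + √31*((3 + 5)*0)²)*(-30036) = (5698 + √31*(8*0)²)*(-30036) = (5698 + √31*0²)*(-30036) = (5698 + √31*0)*(-30036) = (5698 + 0)*(-30036) = 5698*(-30036) = -171145128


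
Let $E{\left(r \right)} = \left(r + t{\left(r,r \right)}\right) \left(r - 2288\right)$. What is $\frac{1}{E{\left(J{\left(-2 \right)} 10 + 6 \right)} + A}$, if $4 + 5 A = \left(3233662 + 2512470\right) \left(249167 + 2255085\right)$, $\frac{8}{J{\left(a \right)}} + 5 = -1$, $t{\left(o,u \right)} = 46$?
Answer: $\frac{9}{25901571797092} \approx 3.4747 \cdot 10^{-13}$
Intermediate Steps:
$J{\left(a \right)} = - \frac{4}{3}$ ($J{\left(a \right)} = \frac{8}{-5 - 1} = \frac{8}{-6} = 8 \left(- \frac{1}{6}\right) = - \frac{4}{3}$)
$A = 2877952510652$ ($A = - \frac{4}{5} + \frac{\left(3233662 + 2512470\right) \left(249167 + 2255085\right)}{5} = - \frac{4}{5} + \frac{5746132 \cdot 2504252}{5} = - \frac{4}{5} + \frac{1}{5} \cdot 14389762553264 = - \frac{4}{5} + \frac{14389762553264}{5} = 2877952510652$)
$E{\left(r \right)} = \left(-2288 + r\right) \left(46 + r\right)$ ($E{\left(r \right)} = \left(r + 46\right) \left(r - 2288\right) = \left(46 + r\right) \left(-2288 + r\right) = \left(-2288 + r\right) \left(46 + r\right)$)
$\frac{1}{E{\left(J{\left(-2 \right)} 10 + 6 \right)} + A} = \frac{1}{\left(-105248 + \left(\left(- \frac{4}{3}\right) 10 + 6\right)^{2} - 2242 \left(\left(- \frac{4}{3}\right) 10 + 6\right)\right) + 2877952510652} = \frac{1}{\left(-105248 + \left(- \frac{40}{3} + 6\right)^{2} - 2242 \left(- \frac{40}{3} + 6\right)\right) + 2877952510652} = \frac{1}{\left(-105248 + \left(- \frac{22}{3}\right)^{2} - - \frac{49324}{3}\right) + 2877952510652} = \frac{1}{\left(-105248 + \frac{484}{9} + \frac{49324}{3}\right) + 2877952510652} = \frac{1}{- \frac{798776}{9} + 2877952510652} = \frac{1}{\frac{25901571797092}{9}} = \frac{9}{25901571797092}$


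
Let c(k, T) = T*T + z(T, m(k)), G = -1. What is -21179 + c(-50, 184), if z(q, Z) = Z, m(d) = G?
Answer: 12676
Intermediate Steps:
m(d) = -1
c(k, T) = -1 + T² (c(k, T) = T*T - 1 = T² - 1 = -1 + T²)
-21179 + c(-50, 184) = -21179 + (-1 + 184²) = -21179 + (-1 + 33856) = -21179 + 33855 = 12676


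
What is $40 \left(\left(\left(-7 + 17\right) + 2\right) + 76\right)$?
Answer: $3520$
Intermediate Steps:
$40 \left(\left(\left(-7 + 17\right) + 2\right) + 76\right) = 40 \left(\left(10 + 2\right) + 76\right) = 40 \left(12 + 76\right) = 40 \cdot 88 = 3520$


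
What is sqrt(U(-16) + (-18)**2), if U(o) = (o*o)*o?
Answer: 2*I*sqrt(943) ≈ 61.417*I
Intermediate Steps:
U(o) = o**3 (U(o) = o**2*o = o**3)
sqrt(U(-16) + (-18)**2) = sqrt((-16)**3 + (-18)**2) = sqrt(-4096 + 324) = sqrt(-3772) = 2*I*sqrt(943)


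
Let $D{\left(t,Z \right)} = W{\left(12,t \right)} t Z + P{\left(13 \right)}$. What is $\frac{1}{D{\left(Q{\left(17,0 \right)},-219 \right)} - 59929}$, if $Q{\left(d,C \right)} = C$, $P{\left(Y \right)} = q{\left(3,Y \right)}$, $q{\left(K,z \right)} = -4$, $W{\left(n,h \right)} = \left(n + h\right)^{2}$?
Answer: $- \frac{1}{59933} \approx -1.6685 \cdot 10^{-5}$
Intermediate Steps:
$W{\left(n,h \right)} = \left(h + n\right)^{2}$
$P{\left(Y \right)} = -4$
$D{\left(t,Z \right)} = -4 + Z t \left(12 + t\right)^{2}$ ($D{\left(t,Z \right)} = \left(t + 12\right)^{2} t Z - 4 = \left(12 + t\right)^{2} t Z - 4 = t \left(12 + t\right)^{2} Z - 4 = Z t \left(12 + t\right)^{2} - 4 = -4 + Z t \left(12 + t\right)^{2}$)
$\frac{1}{D{\left(Q{\left(17,0 \right)},-219 \right)} - 59929} = \frac{1}{\left(-4 - 0 \left(12 + 0\right)^{2}\right) - 59929} = \frac{1}{\left(-4 - 0 \cdot 12^{2}\right) - 59929} = \frac{1}{\left(-4 - 0 \cdot 144\right) - 59929} = \frac{1}{\left(-4 + 0\right) - 59929} = \frac{1}{-4 - 59929} = \frac{1}{-59933} = - \frac{1}{59933}$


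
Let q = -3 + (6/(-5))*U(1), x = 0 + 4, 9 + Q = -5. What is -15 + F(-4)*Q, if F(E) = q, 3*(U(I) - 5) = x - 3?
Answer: 583/5 ≈ 116.60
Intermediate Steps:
Q = -14 (Q = -9 - 5 = -14)
x = 4
U(I) = 16/3 (U(I) = 5 + (4 - 3)/3 = 5 + (1/3)*1 = 5 + 1/3 = 16/3)
q = -47/5 (q = -3 + (6/(-5))*(16/3) = -3 + (6*(-1/5))*(16/3) = -3 - 6/5*16/3 = -3 - 32/5 = -47/5 ≈ -9.4000)
F(E) = -47/5
-15 + F(-4)*Q = -15 - 47/5*(-14) = -15 + 658/5 = 583/5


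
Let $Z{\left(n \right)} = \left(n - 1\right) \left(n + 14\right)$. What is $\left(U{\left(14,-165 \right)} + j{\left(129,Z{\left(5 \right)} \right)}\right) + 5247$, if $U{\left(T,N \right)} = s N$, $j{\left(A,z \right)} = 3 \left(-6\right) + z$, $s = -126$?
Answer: $26095$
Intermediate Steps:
$Z{\left(n \right)} = \left(-1 + n\right) \left(14 + n\right)$
$j{\left(A,z \right)} = -18 + z$
$U{\left(T,N \right)} = - 126 N$
$\left(U{\left(14,-165 \right)} + j{\left(129,Z{\left(5 \right)} \right)}\right) + 5247 = \left(\left(-126\right) \left(-165\right) + \left(-18 + \left(-14 + 5^{2} + 13 \cdot 5\right)\right)\right) + 5247 = \left(20790 + \left(-18 + \left(-14 + 25 + 65\right)\right)\right) + 5247 = \left(20790 + \left(-18 + 76\right)\right) + 5247 = \left(20790 + 58\right) + 5247 = 20848 + 5247 = 26095$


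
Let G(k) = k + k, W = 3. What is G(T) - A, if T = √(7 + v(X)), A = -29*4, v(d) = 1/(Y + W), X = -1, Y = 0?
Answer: 116 + 2*√66/3 ≈ 121.42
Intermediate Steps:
v(d) = ⅓ (v(d) = 1/(0 + 3) = 1/3 = ⅓)
A = -116
T = √66/3 (T = √(7 + ⅓) = √(22/3) = √66/3 ≈ 2.7080)
G(k) = 2*k
G(T) - A = 2*(√66/3) - 1*(-116) = 2*√66/3 + 116 = 116 + 2*√66/3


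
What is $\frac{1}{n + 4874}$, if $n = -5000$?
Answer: $- \frac{1}{126} \approx -0.0079365$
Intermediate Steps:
$\frac{1}{n + 4874} = \frac{1}{-5000 + 4874} = \frac{1}{-126} = - \frac{1}{126}$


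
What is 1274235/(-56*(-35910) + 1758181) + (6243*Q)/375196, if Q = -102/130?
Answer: 29875643768487/91920830731340 ≈ 0.32502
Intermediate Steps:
Q = -51/65 (Q = -102*1/130 = -51/65 ≈ -0.78462)
1274235/(-56*(-35910) + 1758181) + (6243*Q)/375196 = 1274235/(-56*(-35910) + 1758181) + (6243*(-51/65))/375196 = 1274235/(2010960 + 1758181) - 318393/65*1/375196 = 1274235/3769141 - 318393/24387740 = 29875643768487/91920830731340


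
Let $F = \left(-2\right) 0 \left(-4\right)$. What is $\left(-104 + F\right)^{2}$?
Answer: $10816$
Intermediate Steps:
$F = 0$ ($F = 0 \left(-4\right) = 0$)
$\left(-104 + F\right)^{2} = \left(-104 + 0\right)^{2} = \left(-104\right)^{2} = 10816$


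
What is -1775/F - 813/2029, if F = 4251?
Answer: -7057538/8625279 ≈ -0.81824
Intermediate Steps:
-1775/F - 813/2029 = -1775/4251 - 813/2029 = -7057538/8625279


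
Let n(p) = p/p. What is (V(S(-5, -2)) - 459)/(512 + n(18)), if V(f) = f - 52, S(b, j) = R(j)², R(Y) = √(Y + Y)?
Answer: -515/513 ≈ -1.0039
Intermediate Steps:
n(p) = 1
R(Y) = √2*√Y (R(Y) = √(2*Y) = √2*√Y)
S(b, j) = 2*j (S(b, j) = (√2*√j)² = 2*j)
V(f) = -52 + f
(V(S(-5, -2)) - 459)/(512 + n(18)) = ((-52 + 2*(-2)) - 459)/(512 + 1) = ((-52 - 4) - 459)/513 = (-56 - 459)*(1/513) = -515*1/513 = -515/513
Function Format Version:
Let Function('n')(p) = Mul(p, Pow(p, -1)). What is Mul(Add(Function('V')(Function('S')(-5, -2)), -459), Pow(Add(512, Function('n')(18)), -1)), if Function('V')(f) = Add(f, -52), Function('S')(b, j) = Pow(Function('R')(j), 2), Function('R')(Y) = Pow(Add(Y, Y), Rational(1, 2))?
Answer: Rational(-515, 513) ≈ -1.0039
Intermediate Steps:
Function('n')(p) = 1
Function('R')(Y) = Mul(Pow(2, Rational(1, 2)), Pow(Y, Rational(1, 2))) (Function('R')(Y) = Pow(Mul(2, Y), Rational(1, 2)) = Mul(Pow(2, Rational(1, 2)), Pow(Y, Rational(1, 2))))
Function('S')(b, j) = Mul(2, j) (Function('S')(b, j) = Pow(Mul(Pow(2, Rational(1, 2)), Pow(j, Rational(1, 2))), 2) = Mul(2, j))
Function('V')(f) = Add(-52, f)
Mul(Add(Function('V')(Function('S')(-5, -2)), -459), Pow(Add(512, Function('n')(18)), -1)) = Mul(Add(Add(-52, Mul(2, -2)), -459), Pow(Add(512, 1), -1)) = Mul(Add(Add(-52, -4), -459), Pow(513, -1)) = Mul(Add(-56, -459), Rational(1, 513)) = Mul(-515, Rational(1, 513)) = Rational(-515, 513)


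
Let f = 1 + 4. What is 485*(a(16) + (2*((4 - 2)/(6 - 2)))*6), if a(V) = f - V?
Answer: -2425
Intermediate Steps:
f = 5
a(V) = 5 - V
485*(a(16) + (2*((4 - 2)/(6 - 2)))*6) = 485*((5 - 1*16) + (2*((4 - 2)/(6 - 2)))*6) = 485*((5 - 16) + (2*(2/4))*6) = 485*(-11 + (2*(2*(¼)))*6) = 485*(-11 + (2*(½))*6) = 485*(-11 + 1*6) = 485*(-11 + 6) = 485*(-5) = -2425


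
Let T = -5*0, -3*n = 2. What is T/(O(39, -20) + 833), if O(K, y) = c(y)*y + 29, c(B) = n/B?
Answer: 0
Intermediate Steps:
n = -⅔ (n = -⅓*2 = -⅔ ≈ -0.66667)
T = 0
c(B) = -2/(3*B)
O(K, y) = 85/3 (O(K, y) = (-2/(3*y))*y + 29 = -⅔ + 29 = 85/3)
T/(O(39, -20) + 833) = 0/(85/3 + 833) = 0/(2584/3) = (3/2584)*0 = 0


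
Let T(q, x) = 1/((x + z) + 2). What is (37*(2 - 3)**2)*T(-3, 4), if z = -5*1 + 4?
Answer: 37/5 ≈ 7.4000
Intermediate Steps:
z = -1 (z = -5 + 4 = -1)
T(q, x) = 1/(1 + x) (T(q, x) = 1/((x - 1) + 2) = 1/((-1 + x) + 2) = 1/(1 + x))
(37*(2 - 3)**2)*T(-3, 4) = (37*(2 - 3)**2)/(1 + 4) = (37*(-1)**2)/5 = (37*1)*(1/5) = 37*(1/5) = 37/5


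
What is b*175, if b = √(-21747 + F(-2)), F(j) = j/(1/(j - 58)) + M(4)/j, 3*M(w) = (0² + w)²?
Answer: 175*I*√194667/3 ≈ 25737.0*I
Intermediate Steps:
M(w) = w²/3 (M(w) = (0² + w)²/3 = (0 + w)²/3 = w²/3)
F(j) = 16/(3*j) + j*(-58 + j) (F(j) = j/(1/(j - 58)) + ((⅓)*4²)/j = j/(1/(-58 + j)) + ((⅓)*16)/j = j*(-58 + j) + 16/(3*j) = 16/(3*j) + j*(-58 + j))
b = I*√194667/3 (b = √(-21747 + ((-2)² - 58*(-2) + (16/3)/(-2))) = √(-21747 + (4 + 116 + (16/3)*(-½))) = √(-21747 + (4 + 116 - 8/3)) = √(-21747 + 352/3) = √(-64889/3) = I*√194667/3 ≈ 147.07*I)
b*175 = (I*√194667/3)*175 = 175*I*√194667/3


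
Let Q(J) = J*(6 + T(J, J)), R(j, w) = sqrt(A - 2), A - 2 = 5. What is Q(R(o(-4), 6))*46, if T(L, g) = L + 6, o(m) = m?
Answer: 230 + 552*sqrt(5) ≈ 1464.3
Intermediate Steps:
A = 7 (A = 2 + 5 = 7)
T(L, g) = 6 + L
R(j, w) = sqrt(5) (R(j, w) = sqrt(7 - 2) = sqrt(5))
Q(J) = J*(12 + J) (Q(J) = J*(6 + (6 + J)) = J*(12 + J))
Q(R(o(-4), 6))*46 = (sqrt(5)*(12 + sqrt(5)))*46 = 46*sqrt(5)*(12 + sqrt(5))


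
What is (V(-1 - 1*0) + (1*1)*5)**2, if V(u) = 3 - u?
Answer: 81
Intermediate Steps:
(V(-1 - 1*0) + (1*1)*5)**2 = ((3 - (-1 - 1*0)) + (1*1)*5)**2 = ((3 - (-1 + 0)) + 1*5)**2 = ((3 - 1*(-1)) + 5)**2 = ((3 + 1) + 5)**2 = (4 + 5)**2 = 9**2 = 81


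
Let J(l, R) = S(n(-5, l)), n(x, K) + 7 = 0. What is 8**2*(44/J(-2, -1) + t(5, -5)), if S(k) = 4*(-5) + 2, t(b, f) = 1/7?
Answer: -9280/63 ≈ -147.30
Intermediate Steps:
n(x, K) = -7 (n(x, K) = -7 + 0 = -7)
t(b, f) = 1/7 (t(b, f) = 1*(1/7) = 1/7)
S(k) = -18 (S(k) = -20 + 2 = -18)
J(l, R) = -18
8**2*(44/J(-2, -1) + t(5, -5)) = 8**2*(44/(-18) + 1/7) = 64*(44*(-1/18) + 1/7) = 64*(-22/9 + 1/7) = 64*(-145/63) = -9280/63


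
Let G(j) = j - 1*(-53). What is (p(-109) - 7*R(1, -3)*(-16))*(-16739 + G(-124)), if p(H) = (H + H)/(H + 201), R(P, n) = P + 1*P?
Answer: -85688975/23 ≈ -3.7256e+6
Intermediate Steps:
R(P, n) = 2*P (R(P, n) = P + P = 2*P)
p(H) = 2*H/(201 + H) (p(H) = (2*H)/(201 + H) = 2*H/(201 + H))
G(j) = 53 + j (G(j) = j + 53 = 53 + j)
(p(-109) - 7*R(1, -3)*(-16))*(-16739 + G(-124)) = (2*(-109)/(201 - 109) - 14*(-16))*(-16739 + (53 - 124)) = (2*(-109)/92 - 7*2*(-16))*(-16739 - 71) = (2*(-109)*(1/92) - 14*(-16))*(-16810) = (-109/46 + 224)*(-16810) = (10195/46)*(-16810) = -85688975/23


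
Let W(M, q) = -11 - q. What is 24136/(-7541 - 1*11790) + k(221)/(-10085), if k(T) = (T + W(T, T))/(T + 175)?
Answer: -8762796829/7018312860 ≈ -1.2486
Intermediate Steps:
k(T) = -11/(175 + T) (k(T) = (T + (-11 - T))/(T + 175) = -11/(175 + T))
24136/(-7541 - 1*11790) + k(221)/(-10085) = 24136/(-7541 - 1*11790) - 11/(175 + 221)/(-10085) = 24136/(-7541 - 11790) - 11/396*(-1/10085) = 24136/(-19331) - 11*1/396*(-1/10085) = 24136*(-1/19331) - 1/36*(-1/10085) = -24136/19331 + 1/363060 = -8762796829/7018312860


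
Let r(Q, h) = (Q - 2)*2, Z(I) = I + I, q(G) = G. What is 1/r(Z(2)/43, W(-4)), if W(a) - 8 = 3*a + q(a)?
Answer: -43/164 ≈ -0.26220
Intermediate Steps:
Z(I) = 2*I
W(a) = 8 + 4*a (W(a) = 8 + (3*a + a) = 8 + 4*a)
r(Q, h) = -4 + 2*Q (r(Q, h) = (-2 + Q)*2 = -4 + 2*Q)
1/r(Z(2)/43, W(-4)) = 1/(-4 + 2*((2*2)/43)) = 1/(-4 + 2*(4*(1/43))) = 1/(-4 + 2*(4/43)) = 1/(-4 + 8/43) = 1/(-164/43) = -43/164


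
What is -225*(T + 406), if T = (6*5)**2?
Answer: -293850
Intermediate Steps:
T = 900 (T = 30**2 = 900)
-225*(T + 406) = -225*(900 + 406) = -225*1306 = -293850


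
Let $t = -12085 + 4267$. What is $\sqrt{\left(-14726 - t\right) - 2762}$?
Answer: $i \sqrt{9670} \approx 98.336 i$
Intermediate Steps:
$t = -7818$
$\sqrt{\left(-14726 - t\right) - 2762} = \sqrt{\left(-14726 - -7818\right) - 2762} = \sqrt{\left(-14726 + 7818\right) - 2762} = \sqrt{-6908 - 2762} = \sqrt{-9670} = i \sqrt{9670}$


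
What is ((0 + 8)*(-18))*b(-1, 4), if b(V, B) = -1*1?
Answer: 144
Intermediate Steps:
b(V, B) = -1
((0 + 8)*(-18))*b(-1, 4) = ((0 + 8)*(-18))*(-1) = (8*(-18))*(-1) = -144*(-1) = 144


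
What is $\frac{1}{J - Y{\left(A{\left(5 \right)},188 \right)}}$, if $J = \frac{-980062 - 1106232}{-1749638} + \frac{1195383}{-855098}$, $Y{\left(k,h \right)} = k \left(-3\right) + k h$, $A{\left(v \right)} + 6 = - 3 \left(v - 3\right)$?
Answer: $\frac{748055977262}{1660530518674369} \approx 0.00045049$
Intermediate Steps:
$A{\left(v \right)} = 3 - 3 v$ ($A{\left(v \right)} = -6 - 3 \left(v - 3\right) = -6 - 3 \left(-3 + v\right) = -6 - \left(-9 + 3 v\right) = 3 - 3 v$)
$Y{\left(k,h \right)} = - 3 k + h k$
$J = - \frac{153750847271}{748055977262}$ ($J = \left(-980062 - 1106232\right) \left(- \frac{1}{1749638}\right) + 1195383 \left(- \frac{1}{855098}\right) = \left(-2086294\right) \left(- \frac{1}{1749638}\right) - \frac{1195383}{855098} = \frac{1043147}{874819} - \frac{1195383}{855098} = - \frac{153750847271}{748055977262} \approx -0.20553$)
$\frac{1}{J - Y{\left(A{\left(5 \right)},188 \right)}} = \frac{1}{- \frac{153750847271}{748055977262} - \left(3 - 15\right) \left(-3 + 188\right)} = \frac{1}{- \frac{153750847271}{748055977262} - \left(3 - 15\right) 185} = \frac{1}{- \frac{153750847271}{748055977262} - \left(-12\right) 185} = \frac{1}{- \frac{153750847271}{748055977262} - -2220} = \frac{1}{- \frac{153750847271}{748055977262} + 2220} = \frac{1}{\frac{1660530518674369}{748055977262}} = \frac{748055977262}{1660530518674369}$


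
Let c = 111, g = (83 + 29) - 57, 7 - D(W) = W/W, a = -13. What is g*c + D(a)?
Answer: 6111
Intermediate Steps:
D(W) = 6 (D(W) = 7 - W/W = 7 - 1*1 = 7 - 1 = 6)
g = 55 (g = 112 - 57 = 55)
g*c + D(a) = 55*111 + 6 = 6105 + 6 = 6111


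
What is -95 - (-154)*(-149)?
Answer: -23041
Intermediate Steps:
-95 - (-154)*(-149) = -95 - 154*149 = -95 - 22946 = -23041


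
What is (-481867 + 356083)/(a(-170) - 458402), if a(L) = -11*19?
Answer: 125784/458611 ≈ 0.27427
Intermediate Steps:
a(L) = -209
(-481867 + 356083)/(a(-170) - 458402) = (-481867 + 356083)/(-209 - 458402) = -125784/(-458611) = -125784*(-1/458611) = 125784/458611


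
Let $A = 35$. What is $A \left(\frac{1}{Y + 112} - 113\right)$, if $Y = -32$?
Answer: $- \frac{63273}{16} \approx -3954.6$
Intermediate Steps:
$A \left(\frac{1}{Y + 112} - 113\right) = 35 \left(\frac{1}{-32 + 112} - 113\right) = 35 \left(\frac{1}{80} - 113\right) = 35 \left(- \frac{9039}{80}\right) = - \frac{63273}{16}$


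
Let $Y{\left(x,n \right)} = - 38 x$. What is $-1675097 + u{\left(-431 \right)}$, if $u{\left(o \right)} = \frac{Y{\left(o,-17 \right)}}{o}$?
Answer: $-1675135$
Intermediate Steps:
$u{\left(o \right)} = -38$ ($u{\left(o \right)} = \frac{\left(-38\right) o}{o} = -38$)
$-1675097 + u{\left(-431 \right)} = -1675097 - 38 = -1675135$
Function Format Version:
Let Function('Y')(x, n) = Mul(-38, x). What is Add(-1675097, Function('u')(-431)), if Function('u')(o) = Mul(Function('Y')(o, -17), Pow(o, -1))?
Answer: -1675135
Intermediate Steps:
Function('u')(o) = -38 (Function('u')(o) = Mul(Mul(-38, o), Pow(o, -1)) = -38)
Add(-1675097, Function('u')(-431)) = Add(-1675097, -38) = -1675135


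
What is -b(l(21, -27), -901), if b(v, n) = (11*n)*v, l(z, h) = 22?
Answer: 218042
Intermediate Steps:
b(v, n) = 11*n*v
-b(l(21, -27), -901) = -11*(-901)*22 = -1*(-218042) = 218042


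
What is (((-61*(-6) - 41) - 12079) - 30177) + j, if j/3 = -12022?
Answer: -77997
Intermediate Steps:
j = -36066 (j = 3*(-12022) = -36066)
(((-61*(-6) - 41) - 12079) - 30177) + j = (((-61*(-6) - 41) - 12079) - 30177) - 36066 = (((366 - 41) - 12079) - 30177) - 36066 = ((325 - 12079) - 30177) - 36066 = (-11754 - 30177) - 36066 = -41931 - 36066 = -77997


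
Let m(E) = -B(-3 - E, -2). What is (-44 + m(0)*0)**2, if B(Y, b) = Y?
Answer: 1936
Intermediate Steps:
m(E) = 3 + E (m(E) = -(-3 - E) = 3 + E)
(-44 + m(0)*0)**2 = (-44 + (3 + 0)*0)**2 = (-44 + 3*0)**2 = (-44 + 0)**2 = (-44)**2 = 1936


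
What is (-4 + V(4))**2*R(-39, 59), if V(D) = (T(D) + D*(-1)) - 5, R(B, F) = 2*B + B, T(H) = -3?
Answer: -29952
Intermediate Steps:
R(B, F) = 3*B
V(D) = -8 - D (V(D) = (-3 + D*(-1)) - 5 = (-3 - D) - 5 = -8 - D)
(-4 + V(4))**2*R(-39, 59) = (-4 + (-8 - 1*4))**2*(3*(-39)) = (-4 + (-8 - 4))**2*(-117) = (-4 - 12)**2*(-117) = (-16)**2*(-117) = 256*(-117) = -29952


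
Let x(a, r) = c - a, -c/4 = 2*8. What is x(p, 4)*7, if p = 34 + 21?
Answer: -833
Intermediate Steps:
c = -64 (c = -8*8 = -4*16 = -64)
p = 55
x(a, r) = -64 - a
x(p, 4)*7 = (-64 - 1*55)*7 = (-64 - 55)*7 = -119*7 = -833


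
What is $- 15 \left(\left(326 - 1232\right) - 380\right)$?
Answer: $19290$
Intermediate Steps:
$- 15 \left(\left(326 - 1232\right) - 380\right) = - 15 \left(-906 - 380\right) = \left(-15\right) \left(-1286\right) = 19290$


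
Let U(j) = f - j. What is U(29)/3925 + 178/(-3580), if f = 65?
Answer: -56977/1405150 ≈ -0.040549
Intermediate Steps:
U(j) = 65 - j
U(29)/3925 + 178/(-3580) = (65 - 1*29)/3925 + 178/(-3580) = (65 - 29)*(1/3925) + 178*(-1/3580) = 36*(1/3925) - 89/1790 = 36/3925 - 89/1790 = -56977/1405150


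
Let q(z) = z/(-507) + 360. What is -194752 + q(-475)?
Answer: -98556269/507 ≈ -1.9439e+5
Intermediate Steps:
q(z) = 360 - z/507 (q(z) = -z/507 + 360 = 360 - z/507)
-194752 + q(-475) = -194752 + (360 - 1/507*(-475)) = -194752 + (360 + 475/507) = -194752 + 182995/507 = -98556269/507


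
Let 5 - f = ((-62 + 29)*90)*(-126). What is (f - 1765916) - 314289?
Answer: -2454420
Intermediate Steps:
f = -374215 (f = 5 - (-62 + 29)*90*(-126) = 5 - (-33*90)*(-126) = 5 - (-2970)*(-126) = 5 - 1*374220 = 5 - 374220 = -374215)
(f - 1765916) - 314289 = (-374215 - 1765916) - 314289 = -2140131 - 314289 = -2454420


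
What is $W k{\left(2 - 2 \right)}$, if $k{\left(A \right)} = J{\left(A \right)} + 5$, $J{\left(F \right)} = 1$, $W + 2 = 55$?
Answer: $318$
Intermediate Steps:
$W = 53$ ($W = -2 + 55 = 53$)
$k{\left(A \right)} = 6$ ($k{\left(A \right)} = 1 + 5 = 6$)
$W k{\left(2 - 2 \right)} = 53 \cdot 6 = 318$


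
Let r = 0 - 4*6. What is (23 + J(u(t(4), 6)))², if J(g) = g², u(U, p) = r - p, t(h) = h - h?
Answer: 851929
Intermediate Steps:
t(h) = 0
r = -24 (r = 0 - 24 = -24)
u(U, p) = -24 - p
(23 + J(u(t(4), 6)))² = (23 + (-24 - 1*6)²)² = (23 + (-24 - 6)²)² = (23 + (-30)²)² = (23 + 900)² = 923² = 851929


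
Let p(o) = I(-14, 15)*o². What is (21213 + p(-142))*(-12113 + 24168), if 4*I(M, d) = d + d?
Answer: 2078800365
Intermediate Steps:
I(M, d) = d/2 (I(M, d) = (d + d)/4 = (2*d)/4 = d/2)
p(o) = 15*o²/2 (p(o) = ((½)*15)*o² = 15*o²/2)
(21213 + p(-142))*(-12113 + 24168) = (21213 + (15/2)*(-142)²)*(-12113 + 24168) = (21213 + (15/2)*20164)*12055 = (21213 + 151230)*12055 = 172443*12055 = 2078800365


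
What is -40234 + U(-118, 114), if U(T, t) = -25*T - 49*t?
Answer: -42870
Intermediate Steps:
U(T, t) = -49*t - 25*T
-40234 + U(-118, 114) = -40234 + (-49*114 - 25*(-118)) = -40234 + (-5586 + 2950) = -40234 - 2636 = -42870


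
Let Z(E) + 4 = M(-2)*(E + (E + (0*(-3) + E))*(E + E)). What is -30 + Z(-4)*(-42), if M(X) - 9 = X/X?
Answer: -25062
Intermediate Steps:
M(X) = 10 (M(X) = 9 + X/X = 9 + 1 = 10)
Z(E) = -4 + 10*E + 40*E**2 (Z(E) = -4 + 10*(E + (E + (0*(-3) + E))*(E + E)) = -4 + 10*(E + (E + (0 + E))*(2*E)) = -4 + 10*(E + (E + E)*(2*E)) = -4 + 10*(E + (2*E)*(2*E)) = -4 + 10*(E + 4*E**2) = -4 + (10*E + 40*E**2) = -4 + 10*E + 40*E**2)
-30 + Z(-4)*(-42) = -30 + (-4 + 10*(-4) + 40*(-4)**2)*(-42) = -30 + (-4 - 40 + 40*16)*(-42) = -30 + (-4 - 40 + 640)*(-42) = -30 + 596*(-42) = -30 - 25032 = -25062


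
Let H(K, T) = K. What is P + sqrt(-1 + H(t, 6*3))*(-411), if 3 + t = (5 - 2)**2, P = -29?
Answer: -29 - 411*sqrt(5) ≈ -948.02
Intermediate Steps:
t = 6 (t = -3 + (5 - 2)**2 = -3 + 3**2 = -3 + 9 = 6)
P + sqrt(-1 + H(t, 6*3))*(-411) = -29 + sqrt(-1 + 6)*(-411) = -29 + sqrt(5)*(-411) = -29 - 411*sqrt(5)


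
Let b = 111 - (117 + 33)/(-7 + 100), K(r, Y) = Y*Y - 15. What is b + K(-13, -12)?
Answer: 7390/31 ≈ 238.39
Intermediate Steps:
K(r, Y) = -15 + Y² (K(r, Y) = Y² - 15 = -15 + Y²)
b = 3391/31 (b = 111 - 150/93 = 111 - 1*50/31 = 111 - 50/31 = 3391/31 ≈ 109.39)
b + K(-13, -12) = 3391/31 + (-15 + (-12)²) = 3391/31 + (-15 + 144) = 3391/31 + 129 = 7390/31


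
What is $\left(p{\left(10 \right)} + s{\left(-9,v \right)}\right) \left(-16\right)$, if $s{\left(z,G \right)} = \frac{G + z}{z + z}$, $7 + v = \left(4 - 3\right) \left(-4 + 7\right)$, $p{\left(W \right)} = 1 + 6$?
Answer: $- \frac{1112}{9} \approx -123.56$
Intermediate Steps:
$p{\left(W \right)} = 7$
$v = -4$ ($v = -7 + \left(4 - 3\right) \left(-4 + 7\right) = -7 + 1 \cdot 3 = -7 + 3 = -4$)
$s{\left(z,G \right)} = \frac{G + z}{2 z}$
$\left(p{\left(10 \right)} + s{\left(-9,v \right)}\right) \left(-16\right) = \left(7 + \frac{-4 - 9}{2 \left(-9\right)}\right) \left(-16\right) = \left(7 + \frac{1}{2} \left(- \frac{1}{9}\right) \left(-13\right)\right) \left(-16\right) = \left(7 + \frac{13}{18}\right) \left(-16\right) = \frac{139}{18} \left(-16\right) = - \frac{1112}{9}$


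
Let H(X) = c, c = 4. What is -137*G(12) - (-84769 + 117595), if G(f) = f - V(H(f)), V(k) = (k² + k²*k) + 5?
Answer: -22825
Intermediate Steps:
H(X) = 4
V(k) = 5 + k² + k³ (V(k) = (k² + k³) + 5 = 5 + k² + k³)
G(f) = -85 + f (G(f) = f - (5 + 4² + 4³) = f - (5 + 16 + 64) = f - 1*85 = f - 85 = -85 + f)
-137*G(12) - (-84769 + 117595) = -137*(-85 + 12) - (-84769 + 117595) = -137*(-73) - 1*32826 = 10001 - 32826 = -22825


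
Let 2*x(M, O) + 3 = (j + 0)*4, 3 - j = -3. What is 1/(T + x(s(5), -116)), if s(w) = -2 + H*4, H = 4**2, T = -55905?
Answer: -2/111789 ≈ -1.7891e-5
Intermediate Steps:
j = 6 (j = 3 - 1*(-3) = 3 + 3 = 6)
H = 16
s(w) = 62 (s(w) = -2 + 16*4 = -2 + 64 = 62)
x(M, O) = 21/2 (x(M, O) = -3/2 + ((6 + 0)*4)/2 = -3/2 + (6*4)/2 = -3/2 + (1/2)*24 = -3/2 + 12 = 21/2)
1/(T + x(s(5), -116)) = 1/(-55905 + 21/2) = 1/(-111789/2) = -2/111789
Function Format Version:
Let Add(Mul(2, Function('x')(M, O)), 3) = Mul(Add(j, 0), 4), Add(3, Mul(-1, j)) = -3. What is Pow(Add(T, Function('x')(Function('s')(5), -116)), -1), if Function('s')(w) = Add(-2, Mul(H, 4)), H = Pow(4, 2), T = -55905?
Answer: Rational(-2, 111789) ≈ -1.7891e-5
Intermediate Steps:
j = 6 (j = Add(3, Mul(-1, -3)) = Add(3, 3) = 6)
H = 16
Function('s')(w) = 62 (Function('s')(w) = Add(-2, Mul(16, 4)) = Add(-2, 64) = 62)
Function('x')(M, O) = Rational(21, 2) (Function('x')(M, O) = Add(Rational(-3, 2), Mul(Rational(1, 2), Mul(Add(6, 0), 4))) = Add(Rational(-3, 2), Mul(Rational(1, 2), Mul(6, 4))) = Add(Rational(-3, 2), Mul(Rational(1, 2), 24)) = Add(Rational(-3, 2), 12) = Rational(21, 2))
Pow(Add(T, Function('x')(Function('s')(5), -116)), -1) = Pow(Add(-55905, Rational(21, 2)), -1) = Pow(Rational(-111789, 2), -1) = Rational(-2, 111789)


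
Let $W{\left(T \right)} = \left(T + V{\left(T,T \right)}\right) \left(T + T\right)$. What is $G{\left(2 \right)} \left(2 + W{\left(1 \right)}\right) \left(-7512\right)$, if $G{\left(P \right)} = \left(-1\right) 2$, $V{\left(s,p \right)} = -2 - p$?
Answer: $-30048$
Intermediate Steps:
$G{\left(P \right)} = -2$
$W{\left(T \right)} = - 4 T$ ($W{\left(T \right)} = \left(T - \left(2 + T\right)\right) \left(T + T\right) = - 2 \cdot 2 T = - 4 T$)
$G{\left(2 \right)} \left(2 + W{\left(1 \right)}\right) \left(-7512\right) = - 2 \left(2 - 4\right) \left(-7512\right) = \left(-2\right) \left(-2\right) \left(-7512\right) = 4 \left(-7512\right) = -30048$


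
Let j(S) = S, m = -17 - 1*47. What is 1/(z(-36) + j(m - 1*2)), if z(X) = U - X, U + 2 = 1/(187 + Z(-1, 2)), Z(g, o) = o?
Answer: -189/6047 ≈ -0.031255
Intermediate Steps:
m = -64 (m = -17 - 47 = -64)
U = -377/189 (U = -2 + 1/(187 + 2) = -2 + 1/189 = -377/189 ≈ -1.9947)
z(X) = -377/189 - X
1/(z(-36) + j(m - 1*2)) = 1/((-377/189 - 1*(-36)) + (-64 - 1*2)) = 1/((-377/189 + 36) + (-64 - 2)) = 1/(6427/189 - 66) = 1/(-6047/189) = -189/6047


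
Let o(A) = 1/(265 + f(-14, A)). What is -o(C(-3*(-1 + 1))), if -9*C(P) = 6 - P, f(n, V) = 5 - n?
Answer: -1/284 ≈ -0.0035211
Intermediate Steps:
C(P) = -⅔ + P/9 (C(P) = -(6 - P)/9 = -⅔ + P/9)
o(A) = 1/284 (o(A) = 1/(265 + (5 - 1*(-14))) = 1/(265 + (5 + 14)) = 1/(265 + 19) = 1/284)
-o(C(-3*(-1 + 1))) = -1*1/284 = -1/284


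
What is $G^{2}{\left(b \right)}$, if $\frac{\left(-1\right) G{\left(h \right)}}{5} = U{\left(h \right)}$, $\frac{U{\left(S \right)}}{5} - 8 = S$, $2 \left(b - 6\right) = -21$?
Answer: $\frac{30625}{4} \approx 7656.3$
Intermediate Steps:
$b = - \frac{9}{2}$ ($b = 6 + \frac{1}{2} \left(-21\right) = 6 - \frac{21}{2} = - \frac{9}{2} \approx -4.5$)
$U{\left(S \right)} = 40 + 5 S$
$G{\left(h \right)} = -200 - 25 h$ ($G{\left(h \right)} = - 5 \left(40 + 5 h\right) = -200 - 25 h$)
$G^{2}{\left(b \right)} = \left(-200 - - \frac{225}{2}\right)^{2} = \left(-200 + \frac{225}{2}\right)^{2} = \left(- \frac{175}{2}\right)^{2} = \frac{30625}{4}$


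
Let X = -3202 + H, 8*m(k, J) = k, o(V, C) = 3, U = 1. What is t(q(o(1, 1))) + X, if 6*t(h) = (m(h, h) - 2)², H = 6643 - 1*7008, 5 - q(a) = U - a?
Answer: -456549/128 ≈ -3566.8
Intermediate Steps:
m(k, J) = k/8
q(a) = 4 + a (q(a) = 5 - (1 - a) = 5 + (-1 + a) = 4 + a)
H = -365 (H = 6643 - 7008 = -365)
t(h) = (-2 + h/8)²/6 (t(h) = (h/8 - 2)²/6 = (-2 + h/8)²/6)
X = -3567 (X = -3202 - 365 = -3567)
t(q(o(1, 1))) + X = (-16 + (4 + 3))²/384 - 3567 = (-16 + 7)²/384 - 3567 = (1/384)*(-9)² - 3567 = (1/384)*81 - 3567 = 27/128 - 3567 = -456549/128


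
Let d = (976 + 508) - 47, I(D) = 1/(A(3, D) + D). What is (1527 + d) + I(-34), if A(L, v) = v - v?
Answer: 100775/34 ≈ 2964.0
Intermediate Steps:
A(L, v) = 0
I(D) = 1/D (I(D) = 1/(0 + D) = 1/D)
d = 1437 (d = 1484 - 47 = 1437)
(1527 + d) + I(-34) = (1527 + 1437) + 1/(-34) = 2964 - 1/34 = 100775/34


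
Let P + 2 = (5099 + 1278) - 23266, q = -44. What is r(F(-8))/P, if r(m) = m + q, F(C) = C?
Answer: 52/16891 ≈ 0.0030786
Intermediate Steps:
P = -16891 (P = -2 + ((5099 + 1278) - 23266) = -2 + (6377 - 23266) = -2 - 16889 = -16891)
r(m) = -44 + m (r(m) = m - 44 = -44 + m)
r(F(-8))/P = (-44 - 8)/(-16891) = -52*(-1/16891) = 52/16891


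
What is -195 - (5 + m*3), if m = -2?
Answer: -194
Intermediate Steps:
-195 - (5 + m*3) = -195 - (5 - 2*3) = -195 - (5 - 6) = -195 - 1*(-1) = -195 + 1 = -194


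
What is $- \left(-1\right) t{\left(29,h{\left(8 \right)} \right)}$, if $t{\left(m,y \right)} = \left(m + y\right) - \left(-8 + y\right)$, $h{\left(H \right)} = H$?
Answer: $37$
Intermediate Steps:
$t{\left(m,y \right)} = 8 + m$
$- \left(-1\right) t{\left(29,h{\left(8 \right)} \right)} = - \left(-1\right) \left(8 + 29\right) = - \left(-1\right) 37 = \left(-1\right) \left(-37\right) = 37$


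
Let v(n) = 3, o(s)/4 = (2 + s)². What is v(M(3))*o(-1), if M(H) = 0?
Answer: 12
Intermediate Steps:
o(s) = 4*(2 + s)²
v(M(3))*o(-1) = 3*(4*(2 - 1)²) = 3*(4*1²) = 3*(4*1) = 3*4 = 12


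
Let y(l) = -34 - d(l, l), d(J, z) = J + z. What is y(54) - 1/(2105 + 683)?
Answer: -395897/2788 ≈ -142.00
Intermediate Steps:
y(l) = -34 - 2*l (y(l) = -34 - (l + l) = -34 - 2*l)
y(54) - 1/(2105 + 683) = (-34 - 2*54) - 1/(2105 + 683) = (-34 - 108) - 1/2788 = -142 - 1*1/2788 = -142 - 1/2788 = -395897/2788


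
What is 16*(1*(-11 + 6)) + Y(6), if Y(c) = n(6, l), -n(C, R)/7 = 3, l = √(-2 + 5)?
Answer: -101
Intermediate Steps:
l = √3 ≈ 1.7320
n(C, R) = -21 (n(C, R) = -7*3 = -21)
Y(c) = -21
16*(1*(-11 + 6)) + Y(6) = 16*(1*(-11 + 6)) - 21 = 16*(1*(-5)) - 21 = 16*(-5) - 21 = -80 - 21 = -101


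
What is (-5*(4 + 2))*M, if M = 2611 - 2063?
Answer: -16440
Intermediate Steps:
M = 548
(-5*(4 + 2))*M = -5*(4 + 2)*548 = -5*6*548 = -30*548 = -16440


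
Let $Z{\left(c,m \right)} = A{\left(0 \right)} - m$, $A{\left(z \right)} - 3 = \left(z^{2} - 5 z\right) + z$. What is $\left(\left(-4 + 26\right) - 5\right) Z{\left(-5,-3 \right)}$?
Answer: $102$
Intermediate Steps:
$A{\left(z \right)} = 3 + z^{2} - 4 z$ ($A{\left(z \right)} = 3 + \left(\left(z^{2} - 5 z\right) + z\right) = 3 + \left(z^{2} - 4 z\right) = 3 + z^{2} - 4 z$)
$Z{\left(c,m \right)} = 3 - m$ ($Z{\left(c,m \right)} = \left(3 + 0^{2} - 0\right) - m = \left(3 + 0 + 0\right) - m = 3 - m$)
$\left(\left(-4 + 26\right) - 5\right) Z{\left(-5,-3 \right)} = \left(\left(-4 + 26\right) - 5\right) \left(3 - -3\right) = \left(22 - 5\right) \left(3 + 3\right) = \left(22 - 5\right) 6 = 17 \cdot 6 = 102$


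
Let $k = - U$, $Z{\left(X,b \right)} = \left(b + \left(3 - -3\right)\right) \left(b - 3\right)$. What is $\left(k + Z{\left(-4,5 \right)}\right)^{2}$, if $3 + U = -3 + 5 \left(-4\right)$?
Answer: $2304$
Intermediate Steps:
$U = -26$ ($U = -3 + \left(-3 + 5 \left(-4\right)\right) = -3 - 23 = -26$)
$Z{\left(X,b \right)} = \left(-3 + b\right) \left(6 + b\right)$ ($Z{\left(X,b \right)} = \left(b + \left(3 + 3\right)\right) \left(-3 + b\right) = \left(b + 6\right) \left(-3 + b\right) = \left(6 + b\right) \left(-3 + b\right) = \left(-3 + b\right) \left(6 + b\right)$)
$k = 26$ ($k = \left(-1\right) \left(-26\right) = 26$)
$\left(k + Z{\left(-4,5 \right)}\right)^{2} = \left(26 + \left(-18 + 5^{2} + 3 \cdot 5\right)\right)^{2} = \left(26 + \left(-18 + 25 + 15\right)\right)^{2} = \left(26 + 22\right)^{2} = 48^{2} = 2304$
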